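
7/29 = 7/29 = 0.24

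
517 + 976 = 1493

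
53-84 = - 31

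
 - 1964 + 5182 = 3218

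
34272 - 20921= 13351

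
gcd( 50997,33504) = 3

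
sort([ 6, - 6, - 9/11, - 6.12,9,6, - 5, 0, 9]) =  [-6.12, - 6, - 5,-9/11 , 0,6,6,  9,9]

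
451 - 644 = - 193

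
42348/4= 10587 = 10587.00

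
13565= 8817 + 4748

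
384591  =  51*7541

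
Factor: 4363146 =2^1* 3^4*23^1 * 1171^1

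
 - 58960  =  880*(-67 ) 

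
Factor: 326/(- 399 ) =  - 2^1*3^(  -  1)*7^ (  -  1)  *  19^( - 1) * 163^1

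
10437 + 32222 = 42659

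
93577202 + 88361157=181938359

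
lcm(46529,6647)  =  46529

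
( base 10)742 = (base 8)1346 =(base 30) om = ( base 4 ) 23212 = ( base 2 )1011100110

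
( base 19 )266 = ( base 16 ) 34A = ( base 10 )842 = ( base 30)s2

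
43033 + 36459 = 79492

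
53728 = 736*73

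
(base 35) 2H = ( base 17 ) 52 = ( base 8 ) 127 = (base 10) 87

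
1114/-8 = - 557/4=- 139.25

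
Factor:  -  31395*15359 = -482195805 = -3^1*5^1*7^1*13^1*23^1 * 15359^1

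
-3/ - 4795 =3/4795=0.00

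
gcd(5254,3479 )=71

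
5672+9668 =15340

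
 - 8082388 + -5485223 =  - 13567611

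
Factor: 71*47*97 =323689 = 47^1*71^1 * 97^1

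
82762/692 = 41381/346 = 119.60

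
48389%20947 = 6495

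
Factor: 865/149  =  5^1*149^ ( - 1)*173^1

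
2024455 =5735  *353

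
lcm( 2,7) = 14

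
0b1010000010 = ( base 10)642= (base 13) 3A5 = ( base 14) 33c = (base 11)534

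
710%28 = 10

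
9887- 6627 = 3260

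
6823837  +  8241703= 15065540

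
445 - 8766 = -8321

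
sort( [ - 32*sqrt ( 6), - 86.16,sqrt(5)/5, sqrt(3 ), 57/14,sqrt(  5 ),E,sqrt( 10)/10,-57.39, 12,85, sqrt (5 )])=[ - 86.16, - 32 *sqrt( 6 ), -57.39,sqrt(10 ) /10,sqrt( 5) /5,sqrt( 3),sqrt(5),sqrt( 5 ), E,  57/14,12,85] 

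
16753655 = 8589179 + 8164476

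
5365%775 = 715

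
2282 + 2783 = 5065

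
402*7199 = 2893998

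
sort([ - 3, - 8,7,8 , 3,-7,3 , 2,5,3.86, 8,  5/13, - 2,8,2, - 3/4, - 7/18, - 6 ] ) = [ - 8, - 7,- 6, - 3, -2, - 3/4, - 7/18,5/13, 2,2 , 3,3,3.86, 5,7,  8,8,8 ] 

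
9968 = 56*178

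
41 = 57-16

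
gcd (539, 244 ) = 1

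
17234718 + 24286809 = 41521527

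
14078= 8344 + 5734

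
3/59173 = 3/59173 =0.00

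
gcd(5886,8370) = 54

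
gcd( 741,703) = 19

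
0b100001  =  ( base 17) 1G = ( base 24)19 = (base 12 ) 29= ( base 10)33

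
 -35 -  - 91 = 56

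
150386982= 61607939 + 88779043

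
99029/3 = 33009 + 2/3 = 33009.67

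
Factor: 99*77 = 3^2*7^1*11^2 = 7623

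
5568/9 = 1856/3= 618.67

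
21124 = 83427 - 62303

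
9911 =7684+2227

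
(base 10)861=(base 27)14o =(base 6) 3553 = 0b1101011101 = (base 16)35d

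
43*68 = 2924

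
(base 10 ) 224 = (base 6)1012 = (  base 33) 6Q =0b11100000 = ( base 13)143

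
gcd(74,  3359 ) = 1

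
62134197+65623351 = 127757548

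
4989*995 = 4964055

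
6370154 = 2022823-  - 4347331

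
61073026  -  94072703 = -32999677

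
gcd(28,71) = 1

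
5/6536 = 5/6536 = 0.00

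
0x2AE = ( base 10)686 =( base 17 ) 266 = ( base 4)22232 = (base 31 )m4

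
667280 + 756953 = 1424233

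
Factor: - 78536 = - 2^3*9817^1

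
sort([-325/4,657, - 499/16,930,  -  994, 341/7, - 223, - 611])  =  [-994 ,- 611, - 223,-325/4,  -  499/16,341/7, 657,930]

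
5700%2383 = 934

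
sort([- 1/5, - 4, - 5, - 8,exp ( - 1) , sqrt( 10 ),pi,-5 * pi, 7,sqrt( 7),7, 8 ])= [-5*pi, - 8, - 5, - 4, - 1/5 , exp( - 1), sqrt( 7), pi, sqrt( 10) , 7, 7,8] 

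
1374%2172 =1374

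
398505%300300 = 98205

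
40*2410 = 96400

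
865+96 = 961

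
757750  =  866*875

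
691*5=3455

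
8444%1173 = 233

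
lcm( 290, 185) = 10730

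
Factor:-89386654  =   - 2^1*7^1*1777^1*3593^1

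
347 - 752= - 405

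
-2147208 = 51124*( - 42)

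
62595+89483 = 152078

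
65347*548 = 35810156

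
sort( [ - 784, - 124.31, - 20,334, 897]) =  [ - 784, - 124.31, -20,334,897]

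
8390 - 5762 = 2628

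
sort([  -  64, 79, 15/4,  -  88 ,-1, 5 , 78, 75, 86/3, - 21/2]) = [ - 88, - 64 , - 21/2, - 1, 15/4, 5,  86/3,  75,  78, 79] 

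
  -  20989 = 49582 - 70571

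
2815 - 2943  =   - 128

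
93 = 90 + 3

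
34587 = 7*4941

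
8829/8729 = 1 + 100/8729=1.01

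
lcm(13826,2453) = 152086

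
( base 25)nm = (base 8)1125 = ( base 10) 597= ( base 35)h2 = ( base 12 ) 419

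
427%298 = 129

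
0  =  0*31744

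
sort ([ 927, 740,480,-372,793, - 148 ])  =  [-372,-148,480, 740, 793,927] 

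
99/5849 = 99/5849 = 0.02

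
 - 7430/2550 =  - 743/255=- 2.91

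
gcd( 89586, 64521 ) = 9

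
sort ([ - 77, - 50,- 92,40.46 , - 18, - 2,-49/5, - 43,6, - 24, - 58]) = [ - 92, - 77, - 58, - 50,  -  43, - 24, - 18,- 49/5, - 2,6,40.46]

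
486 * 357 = 173502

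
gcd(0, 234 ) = 234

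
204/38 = 102/19 = 5.37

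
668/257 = 2 + 154/257= 2.60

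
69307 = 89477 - 20170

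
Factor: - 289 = -17^2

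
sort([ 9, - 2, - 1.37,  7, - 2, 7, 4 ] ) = [- 2, - 2, - 1.37,4, 7, 7,9]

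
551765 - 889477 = -337712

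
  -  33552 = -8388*4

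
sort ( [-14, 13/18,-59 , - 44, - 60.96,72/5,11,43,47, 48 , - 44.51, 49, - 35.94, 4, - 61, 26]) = [-61, - 60.96, - 59,  -  44.51, - 44, - 35.94, - 14, 13/18,4, 11, 72/5, 26 , 43, 47, 48,49 ] 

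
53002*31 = 1643062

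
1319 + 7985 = 9304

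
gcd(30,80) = 10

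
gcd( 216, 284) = 4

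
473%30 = 23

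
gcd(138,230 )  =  46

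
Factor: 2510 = 2^1*5^1 * 251^1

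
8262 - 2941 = 5321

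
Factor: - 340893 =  - 3^2*7^2*773^1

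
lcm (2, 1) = 2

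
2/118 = 1/59 = 0.02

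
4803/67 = 71 + 46/67 = 71.69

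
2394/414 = 133/23 = 5.78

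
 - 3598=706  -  4304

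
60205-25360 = 34845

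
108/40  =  2  +  7/10 = 2.70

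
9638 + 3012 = 12650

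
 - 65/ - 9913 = 65/9913 = 0.01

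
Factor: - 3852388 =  - 2^2*963097^1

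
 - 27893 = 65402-93295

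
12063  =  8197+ 3866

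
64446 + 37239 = 101685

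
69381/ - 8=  - 69381/8 = - 8672.62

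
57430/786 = 73 + 26/393  =  73.07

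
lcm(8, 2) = 8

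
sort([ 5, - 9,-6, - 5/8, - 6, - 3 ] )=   [ - 9,-6, - 6,-3,  -  5/8,5 ] 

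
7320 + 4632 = 11952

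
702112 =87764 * 8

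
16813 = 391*43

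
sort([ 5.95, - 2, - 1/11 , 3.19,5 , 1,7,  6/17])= [ - 2, - 1/11, 6/17, 1, 3.19,5,5.95,7] 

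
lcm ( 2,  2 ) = 2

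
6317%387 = 125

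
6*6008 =36048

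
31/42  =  31/42 = 0.74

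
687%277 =133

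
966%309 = 39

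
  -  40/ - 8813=40/8813= 0.00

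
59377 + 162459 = 221836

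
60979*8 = 487832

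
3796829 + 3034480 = 6831309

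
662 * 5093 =3371566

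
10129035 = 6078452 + 4050583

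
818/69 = 818/69 = 11.86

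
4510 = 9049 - 4539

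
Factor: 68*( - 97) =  - 6596 = -2^2*17^1*97^1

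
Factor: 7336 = 2^3 * 7^1*131^1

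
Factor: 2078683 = 613^1*3391^1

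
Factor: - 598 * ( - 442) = 264316= 2^2*13^2*17^1*23^1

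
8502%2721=339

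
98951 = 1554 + 97397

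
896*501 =448896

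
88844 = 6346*14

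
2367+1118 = 3485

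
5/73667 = 5/73667 =0.00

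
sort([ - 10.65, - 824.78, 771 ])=[ - 824.78 , - 10.65 , 771]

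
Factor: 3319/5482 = 2^( - 1)*2741^(- 1)*3319^1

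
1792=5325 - 3533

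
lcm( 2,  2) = 2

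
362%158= 46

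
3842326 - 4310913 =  -468587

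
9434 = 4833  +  4601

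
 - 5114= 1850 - 6964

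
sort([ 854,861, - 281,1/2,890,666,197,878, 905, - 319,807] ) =[  -  319, - 281, 1/2, 197,666, 807, 854,861, 878, 890,  905]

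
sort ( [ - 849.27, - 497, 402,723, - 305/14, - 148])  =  [-849.27, - 497,  -  148 , - 305/14, 402,723 ] 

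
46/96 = 23/48 = 0.48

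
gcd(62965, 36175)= 5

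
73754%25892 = 21970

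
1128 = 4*282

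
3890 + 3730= 7620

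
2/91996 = 1/45998 = 0.00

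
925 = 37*25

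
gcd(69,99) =3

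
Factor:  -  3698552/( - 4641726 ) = 1849276/2320863 = 2^2*3^(-1 ) * 11^1 * 13^1*53^1 *61^1*787^( - 1)*983^( - 1)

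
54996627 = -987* (-55721)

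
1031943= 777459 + 254484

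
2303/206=2303/206 = 11.18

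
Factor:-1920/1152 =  - 3^( - 1)*5^1 = - 5/3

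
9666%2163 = 1014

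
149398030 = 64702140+84695890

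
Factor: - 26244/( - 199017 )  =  2^2 * 3^1*7^( - 1)*13^(  -  1 ) = 12/91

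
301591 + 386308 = 687899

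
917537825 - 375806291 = 541731534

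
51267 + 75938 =127205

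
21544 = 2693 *8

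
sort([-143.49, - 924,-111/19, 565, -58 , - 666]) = [ - 924,  -  666, - 143.49,-58,  -  111/19, 565 ]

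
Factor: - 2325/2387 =-75/77=- 3^1*5^2*7^ (-1)* 11^( -1 )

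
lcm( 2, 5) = 10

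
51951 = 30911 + 21040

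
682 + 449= 1131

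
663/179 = 663/179 = 3.70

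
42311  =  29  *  1459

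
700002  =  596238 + 103764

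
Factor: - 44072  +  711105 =667033=19^1 * 35107^1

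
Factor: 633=3^1 *211^1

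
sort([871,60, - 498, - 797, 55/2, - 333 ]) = [ - 797, - 498, - 333,55/2, 60, 871 ]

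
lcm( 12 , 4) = 12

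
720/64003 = 720/64003 = 0.01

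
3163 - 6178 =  - 3015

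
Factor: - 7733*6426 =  - 49692258= -2^1 * 3^3 * 7^1*11^1 * 17^1*19^1 *37^1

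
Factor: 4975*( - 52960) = - 2^5*5^3*199^1 * 331^1 = - 263476000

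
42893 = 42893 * 1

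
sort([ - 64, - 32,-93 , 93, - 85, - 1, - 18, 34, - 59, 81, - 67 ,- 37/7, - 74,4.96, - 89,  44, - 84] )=[ - 93, - 89, - 85, - 84, - 74, - 67, - 64, - 59, - 32, - 18,- 37/7, - 1,4.96, 34,  44, 81,  93]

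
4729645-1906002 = 2823643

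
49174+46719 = 95893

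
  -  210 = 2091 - 2301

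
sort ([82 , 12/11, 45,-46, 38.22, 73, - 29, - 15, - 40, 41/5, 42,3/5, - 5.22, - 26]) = [ - 46, - 40, -29, - 26, - 15, - 5.22,3/5,12/11, 41/5,38.22,42, 45,73, 82]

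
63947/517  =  63947/517 = 123.69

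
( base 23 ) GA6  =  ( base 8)20774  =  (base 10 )8700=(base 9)12836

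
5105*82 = 418610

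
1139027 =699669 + 439358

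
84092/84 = 1001+2/21 = 1001.10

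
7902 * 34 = 268668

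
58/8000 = 29/4000=0.01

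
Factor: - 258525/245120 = - 2^(-7)*3^3*5^1 = - 135/128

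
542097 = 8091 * 67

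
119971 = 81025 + 38946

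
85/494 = 85/494 = 0.17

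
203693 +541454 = 745147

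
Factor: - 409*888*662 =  - 240433104 = - 2^4*3^1 * 37^1* 331^1*409^1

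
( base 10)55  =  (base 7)106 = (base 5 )210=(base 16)37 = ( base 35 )1K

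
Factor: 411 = 3^1 * 137^1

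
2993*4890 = 14635770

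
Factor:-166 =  - 2^1*83^1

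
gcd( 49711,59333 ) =1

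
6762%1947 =921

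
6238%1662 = 1252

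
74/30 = 2 + 7/15  =  2.47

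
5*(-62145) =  - 310725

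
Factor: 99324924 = 2^2 * 3^1*1693^1* 4889^1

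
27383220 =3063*8940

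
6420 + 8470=14890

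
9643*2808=27077544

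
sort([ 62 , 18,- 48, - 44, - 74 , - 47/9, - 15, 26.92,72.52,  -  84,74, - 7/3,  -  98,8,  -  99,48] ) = [ - 99, - 98, - 84, - 74,- 48, - 44, - 15,-47/9, - 7/3,8,18, 26.92, 48, 62,72.52,74 ] 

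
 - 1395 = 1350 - 2745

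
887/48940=887/48940 = 0.02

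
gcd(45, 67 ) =1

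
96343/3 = 96343/3  =  32114.33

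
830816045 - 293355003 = 537461042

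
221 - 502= -281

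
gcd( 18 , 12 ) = 6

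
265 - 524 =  - 259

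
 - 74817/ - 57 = 24939/19 = 1312.58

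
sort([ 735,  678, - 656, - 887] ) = [ - 887,  -  656, 678,  735 ]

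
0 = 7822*0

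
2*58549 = 117098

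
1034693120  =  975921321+58771799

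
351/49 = 351/49=7.16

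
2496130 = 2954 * 845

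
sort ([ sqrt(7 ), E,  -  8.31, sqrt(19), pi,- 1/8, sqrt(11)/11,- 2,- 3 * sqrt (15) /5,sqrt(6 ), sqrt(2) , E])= [ - 8.31,  -  3*sqrt (15)/5, - 2,  -  1/8,sqrt(11)/11, sqrt(2 ), sqrt( 6),sqrt(7 ),E,E, pi, sqrt (19 ) ]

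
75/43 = 75/43  =  1.74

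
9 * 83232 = 749088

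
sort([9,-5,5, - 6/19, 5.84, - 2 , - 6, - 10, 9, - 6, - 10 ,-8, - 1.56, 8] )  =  [ - 10, - 10, - 8, - 6, - 6, - 5, - 2, - 1.56, - 6/19,  5,5.84, 8, 9, 9] 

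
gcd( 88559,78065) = 1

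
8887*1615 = 14352505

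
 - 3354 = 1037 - 4391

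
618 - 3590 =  - 2972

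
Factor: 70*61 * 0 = 0  =  0^1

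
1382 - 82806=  - 81424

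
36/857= 36/857 =0.04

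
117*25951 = 3036267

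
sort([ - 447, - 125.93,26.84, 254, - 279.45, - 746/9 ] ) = [ - 447, - 279.45, - 125.93, - 746/9, 26.84, 254] 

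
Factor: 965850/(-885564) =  - 160975/147594 = - 2^(-1 )* 3^ (- 1 )*5^2*17^(-1) * 47^1*137^1*1447^ ( - 1) 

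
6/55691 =6/55691=0.00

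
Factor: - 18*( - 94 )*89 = 150588 = 2^2*3^2 * 47^1*89^1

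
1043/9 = 1043/9 = 115.89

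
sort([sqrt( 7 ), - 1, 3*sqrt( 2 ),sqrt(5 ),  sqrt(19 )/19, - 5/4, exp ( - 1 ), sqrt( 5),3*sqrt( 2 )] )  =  [ - 5/4, - 1, sqrt ( 19 )/19, exp( - 1 ),  sqrt( 5),sqrt(5), sqrt( 7), 3*sqrt( 2), 3*sqrt(2)] 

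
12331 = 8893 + 3438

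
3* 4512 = 13536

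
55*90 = 4950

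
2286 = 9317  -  7031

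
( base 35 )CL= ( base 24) i9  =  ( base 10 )441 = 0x1b9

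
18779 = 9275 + 9504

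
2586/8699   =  2586/8699 = 0.30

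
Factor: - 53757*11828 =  - 2^2* 3^3*11^1*181^1*2957^1=-635837796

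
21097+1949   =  23046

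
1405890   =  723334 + 682556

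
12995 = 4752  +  8243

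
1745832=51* 34232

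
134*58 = 7772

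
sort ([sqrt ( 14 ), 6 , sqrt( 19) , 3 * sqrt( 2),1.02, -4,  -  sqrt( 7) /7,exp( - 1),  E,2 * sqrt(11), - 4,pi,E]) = [ - 4,  -  4, - sqrt( 7)/7,exp(  -  1), 1.02,E,  E,pi,sqrt( 14),3*sqrt ( 2),sqrt( 19), 6,  2  *sqrt( 11 )]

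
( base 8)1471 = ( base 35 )nk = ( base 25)180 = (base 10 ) 825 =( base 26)15J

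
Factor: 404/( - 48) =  - 2^( - 2)*3^( - 1 )*101^1 = -101/12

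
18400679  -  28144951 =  - 9744272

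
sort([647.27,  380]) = [380,647.27]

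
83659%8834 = 4153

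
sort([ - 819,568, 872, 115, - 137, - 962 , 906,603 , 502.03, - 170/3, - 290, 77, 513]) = [-962, - 819, - 290, - 137, - 170/3, 77, 115,502.03, 513, 568, 603, 872, 906] 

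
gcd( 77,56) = 7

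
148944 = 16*9309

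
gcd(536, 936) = 8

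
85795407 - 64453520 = 21341887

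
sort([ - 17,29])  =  [ -17, 29]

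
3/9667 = 3/9667 = 0.00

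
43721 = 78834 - 35113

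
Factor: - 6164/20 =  - 5^( - 1)*23^1 * 67^1 = - 1541/5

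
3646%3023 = 623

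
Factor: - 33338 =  - 2^1*79^1*211^1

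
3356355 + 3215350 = 6571705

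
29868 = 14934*2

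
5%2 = 1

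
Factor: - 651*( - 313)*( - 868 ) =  - 176866284 = - 2^2*3^1*7^2 * 31^2*313^1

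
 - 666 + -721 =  - 1387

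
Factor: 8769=3^1*37^1 * 79^1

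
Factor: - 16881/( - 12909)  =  17/13 = 13^(  -  1 )*17^1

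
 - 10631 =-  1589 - 9042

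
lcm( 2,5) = 10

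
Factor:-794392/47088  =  -2^ ( - 1)*3^(-3 )*911^1 = -911/54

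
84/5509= 12/787 =0.02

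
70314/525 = 133 + 163/175 = 133.93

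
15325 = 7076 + 8249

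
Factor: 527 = 17^1*31^1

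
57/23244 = 19/7748= 0.00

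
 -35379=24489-59868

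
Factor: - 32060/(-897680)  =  2^( - 2) * 7^( - 1) = 1/28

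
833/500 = 1 + 333/500 = 1.67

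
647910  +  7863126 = 8511036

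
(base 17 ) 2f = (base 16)31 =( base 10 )49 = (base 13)3a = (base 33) 1G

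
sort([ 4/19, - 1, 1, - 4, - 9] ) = [ - 9,  -  4,  -  1,4/19, 1]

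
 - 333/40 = - 333/40=- 8.32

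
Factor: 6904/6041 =2^3 * 7^ ( - 1 )= 8/7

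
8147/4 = 2036 + 3/4 = 2036.75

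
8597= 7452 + 1145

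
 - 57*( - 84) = 4788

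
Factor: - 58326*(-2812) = 2^3*3^1*19^1*37^1*9721^1 = 164012712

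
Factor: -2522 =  - 2^1*13^1*97^1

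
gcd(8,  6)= 2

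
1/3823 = 1/3823= 0.00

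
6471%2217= 2037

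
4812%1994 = 824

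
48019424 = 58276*824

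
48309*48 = 2318832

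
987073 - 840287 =146786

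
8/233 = 8/233 = 0.03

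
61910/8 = 30955/4 = 7738.75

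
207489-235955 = - 28466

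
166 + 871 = 1037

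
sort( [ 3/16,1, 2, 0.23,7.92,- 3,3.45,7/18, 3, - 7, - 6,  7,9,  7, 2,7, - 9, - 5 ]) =[ - 9, - 7, - 6, - 5, - 3,3/16, 0.23,7/18, 1, 2, 2,  3, 3.45,7 , 7, 7,7.92, 9 ]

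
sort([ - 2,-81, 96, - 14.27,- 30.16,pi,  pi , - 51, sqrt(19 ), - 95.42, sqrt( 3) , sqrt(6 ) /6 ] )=[ - 95.42, - 81, - 51, - 30.16, - 14.27, - 2 , sqrt(6)/6,  sqrt( 3), pi, pi, sqrt(19),96 ]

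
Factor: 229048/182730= 114524/91365 = 2^2*3^( - 1 ) * 5^( - 1)*6091^(- 1) * 28631^1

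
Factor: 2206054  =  2^1*103^1*10709^1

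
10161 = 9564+597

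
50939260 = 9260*5501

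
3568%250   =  68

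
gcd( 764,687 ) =1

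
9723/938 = 10 + 49/134 = 10.37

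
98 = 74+24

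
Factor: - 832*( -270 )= 224640 = 2^7*3^3*5^1*13^1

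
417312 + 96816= 514128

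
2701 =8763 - 6062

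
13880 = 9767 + 4113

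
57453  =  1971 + 55482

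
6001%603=574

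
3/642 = 1/214 = 0.00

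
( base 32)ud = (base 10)973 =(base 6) 4301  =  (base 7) 2560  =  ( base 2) 1111001101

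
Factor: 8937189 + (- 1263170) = 7674019 = 23^1*31^1*47^1*229^1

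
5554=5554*1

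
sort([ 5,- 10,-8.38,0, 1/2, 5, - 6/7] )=[-10 , - 8.38,  -  6/7,  0, 1/2,5, 5 ] 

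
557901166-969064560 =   -  411163394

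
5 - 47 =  - 42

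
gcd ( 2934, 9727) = 1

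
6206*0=0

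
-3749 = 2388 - 6137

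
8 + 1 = 9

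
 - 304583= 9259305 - 9563888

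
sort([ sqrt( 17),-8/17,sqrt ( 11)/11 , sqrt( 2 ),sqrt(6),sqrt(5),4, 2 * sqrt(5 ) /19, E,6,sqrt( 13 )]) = [ - 8/17,2*sqrt( 5)/19,sqrt( 11)/11,sqrt ( 2),sqrt(5 ),sqrt( 6),E,sqrt( 13),4, sqrt ( 17),6 ]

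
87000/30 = 2900 =2900.00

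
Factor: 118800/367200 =11/34=2^(  -  1 )*11^1*17^ (-1)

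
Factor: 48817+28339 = 77156=2^2*19289^1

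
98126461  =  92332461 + 5794000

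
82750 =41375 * 2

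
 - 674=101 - 775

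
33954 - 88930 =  - 54976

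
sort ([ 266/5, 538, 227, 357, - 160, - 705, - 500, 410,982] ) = [  -  705, - 500,- 160, 266/5, 227, 357, 410, 538, 982]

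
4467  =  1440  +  3027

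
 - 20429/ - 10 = 2042 + 9/10 = 2042.90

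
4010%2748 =1262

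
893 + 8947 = 9840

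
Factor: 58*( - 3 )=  - 2^1*3^1*29^1 = -174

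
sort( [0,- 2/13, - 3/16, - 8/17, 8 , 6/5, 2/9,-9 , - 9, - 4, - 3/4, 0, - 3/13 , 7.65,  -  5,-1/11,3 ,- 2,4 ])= [-9, - 9, - 5, - 4 ,-2,-3/4,  -  8/17,- 3/13, - 3/16,  -  2/13, - 1/11,  0 , 0, 2/9, 6/5, 3, 4, 7.65,8 ] 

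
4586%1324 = 614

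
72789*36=2620404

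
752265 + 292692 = 1044957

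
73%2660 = 73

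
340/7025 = 68/1405=0.05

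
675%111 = 9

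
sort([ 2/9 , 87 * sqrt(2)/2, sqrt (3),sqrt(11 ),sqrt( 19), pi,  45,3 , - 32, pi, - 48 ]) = [ - 48 , - 32, 2/9,sqrt( 3 ),3, pi, pi, sqrt(11),  sqrt(19), 45, 87*sqrt(2) /2]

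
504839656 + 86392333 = 591231989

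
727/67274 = 727/67274 = 0.01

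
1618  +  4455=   6073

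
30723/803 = 2793/73 = 38.26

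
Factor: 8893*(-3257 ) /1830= -2^( - 1)*3^( - 1 )*5^( - 1)  *  61^(-1)*3257^1*8893^1= - 28964501/1830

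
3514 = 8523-5009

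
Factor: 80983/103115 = 161/205  =  5^( - 1 )*7^1 * 23^1*41^( - 1) 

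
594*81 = 48114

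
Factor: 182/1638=1/9 = 3^(-2)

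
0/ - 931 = 0/1= -  0.00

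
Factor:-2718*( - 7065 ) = 2^1 * 3^4*5^1*151^1*157^1 = 19202670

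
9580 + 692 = 10272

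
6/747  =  2/249  =  0.01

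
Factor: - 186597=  - 3^3 *6911^1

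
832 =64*13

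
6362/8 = 795  +  1/4 = 795.25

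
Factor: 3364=2^2*29^2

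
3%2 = 1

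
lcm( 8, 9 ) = 72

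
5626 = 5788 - 162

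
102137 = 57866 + 44271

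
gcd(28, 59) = 1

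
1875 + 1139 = 3014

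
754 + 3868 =4622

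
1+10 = 11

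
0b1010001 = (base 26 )33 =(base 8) 121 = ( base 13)63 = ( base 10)81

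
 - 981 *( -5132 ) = 5034492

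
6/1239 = 2/413 =0.00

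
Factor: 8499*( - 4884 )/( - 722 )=2^1*3^2*11^1*19^(-2 )*37^1*2833^1 = 20754558/361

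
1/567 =1/567 = 0.00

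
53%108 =53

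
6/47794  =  3/23897 = 0.00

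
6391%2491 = 1409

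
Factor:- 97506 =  - 2^1*3^2 *5417^1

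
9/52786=9/52786  =  0.00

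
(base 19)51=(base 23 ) 44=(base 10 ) 96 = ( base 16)60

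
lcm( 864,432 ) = 864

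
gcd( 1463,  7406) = 7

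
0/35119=0  =  0.00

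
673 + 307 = 980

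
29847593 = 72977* 409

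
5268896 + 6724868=11993764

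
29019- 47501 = -18482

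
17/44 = 17/44=0.39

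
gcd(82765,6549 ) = 1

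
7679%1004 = 651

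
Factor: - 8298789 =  - 3^1*2766263^1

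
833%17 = 0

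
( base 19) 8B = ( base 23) 72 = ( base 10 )163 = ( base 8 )243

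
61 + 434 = 495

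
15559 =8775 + 6784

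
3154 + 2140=5294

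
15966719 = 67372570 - 51405851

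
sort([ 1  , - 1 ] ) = [ - 1, 1]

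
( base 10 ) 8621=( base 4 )2012231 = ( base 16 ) 21ad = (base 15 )284b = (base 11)6528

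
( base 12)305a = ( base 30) 5P4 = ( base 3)21012121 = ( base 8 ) 12206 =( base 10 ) 5254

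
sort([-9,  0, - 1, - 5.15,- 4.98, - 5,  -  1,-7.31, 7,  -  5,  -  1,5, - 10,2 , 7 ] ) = [ - 10, - 9, - 7.31, -5.15,  -  5,  -  5, - 4.98, - 1 , - 1, - 1, 0, 2,5, 7, 7]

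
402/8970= 67/1495 =0.04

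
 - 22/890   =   - 1 + 434/445 = - 0.02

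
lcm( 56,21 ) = 168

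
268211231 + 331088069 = 599299300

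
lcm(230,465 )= 21390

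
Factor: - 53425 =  - 5^2*2137^1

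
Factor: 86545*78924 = 6830477580 = 2^2*3^1*5^1*19^1 * 911^1*6577^1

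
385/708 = 385/708 = 0.54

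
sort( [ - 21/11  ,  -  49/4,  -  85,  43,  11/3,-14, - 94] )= [  -  94 , - 85, -14, - 49/4, - 21/11,11/3,  43 ] 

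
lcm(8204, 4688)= 32816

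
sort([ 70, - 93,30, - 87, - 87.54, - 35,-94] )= [ - 94 ,  -  93, - 87.54,-87, - 35, 30,70] 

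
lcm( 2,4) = 4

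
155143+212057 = 367200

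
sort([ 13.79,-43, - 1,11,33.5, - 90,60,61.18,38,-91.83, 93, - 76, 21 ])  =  [ - 91.83,- 90,- 76, - 43, - 1 , 11 , 13.79, 21,33.5 , 38,60,61.18,93] 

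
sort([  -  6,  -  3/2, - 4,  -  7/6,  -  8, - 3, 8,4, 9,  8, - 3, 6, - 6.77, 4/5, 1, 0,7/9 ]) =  [ -8, - 6.77 ,- 6,- 4,- 3, - 3,  -  3/2,-7/6 , 0,7/9, 4/5,  1,4, 6, 8,8 , 9]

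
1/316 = 1/316 = 0.00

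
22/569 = 22/569 = 0.04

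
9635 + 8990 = 18625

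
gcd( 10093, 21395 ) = 1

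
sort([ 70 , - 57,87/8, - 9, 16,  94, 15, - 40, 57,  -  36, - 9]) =[ - 57, - 40, - 36, - 9, - 9, 87/8,15,16 , 57, 70, 94 ] 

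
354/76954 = 177/38477 = 0.00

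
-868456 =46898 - 915354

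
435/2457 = 145/819 =0.18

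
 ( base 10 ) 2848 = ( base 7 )11206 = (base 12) 1794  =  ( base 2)101100100000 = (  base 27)3OD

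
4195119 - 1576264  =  2618855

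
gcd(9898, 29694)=9898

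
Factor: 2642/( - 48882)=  - 3^( - 1)*1321^1*8147^( - 1)= - 1321/24441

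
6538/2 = 3269 = 3269.00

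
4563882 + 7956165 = 12520047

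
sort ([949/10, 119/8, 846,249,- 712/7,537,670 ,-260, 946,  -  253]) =[ - 260,  -  253,-712/7, 119/8 , 949/10, 249,537,670 , 846,946]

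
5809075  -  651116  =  5157959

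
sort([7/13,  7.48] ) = [ 7/13, 7.48 ]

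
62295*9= 560655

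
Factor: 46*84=2^3*3^1*7^1*23^1=3864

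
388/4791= 388/4791 = 0.08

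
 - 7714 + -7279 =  - 14993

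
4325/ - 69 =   -  63 + 22/69 =- 62.68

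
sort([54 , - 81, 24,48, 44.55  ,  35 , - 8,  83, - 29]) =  [ - 81, - 29, - 8,24, 35,44.55,48, 54, 83 ] 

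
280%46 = 4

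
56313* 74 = 4167162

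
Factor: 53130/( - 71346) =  - 5^1*7^1*47^ ( - 1 ) = - 35/47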